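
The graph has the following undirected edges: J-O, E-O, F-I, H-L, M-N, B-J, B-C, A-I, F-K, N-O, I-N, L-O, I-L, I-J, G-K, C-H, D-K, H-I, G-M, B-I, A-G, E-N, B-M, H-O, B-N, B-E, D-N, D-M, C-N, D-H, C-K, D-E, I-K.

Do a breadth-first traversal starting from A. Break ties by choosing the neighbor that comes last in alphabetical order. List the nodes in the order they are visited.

Visit A; enqueue I, G → queue [I, G]
Visit I; enqueue N, L, K, J, H, F, B → queue [G, N, L, K, J, H, F, B]
Visit G; enqueue M → queue [N, L, K, J, H, F, B, M]
Visit N; enqueue O, E, D, C → queue [L, K, J, H, F, B, M, O, E, D, C]
Visit L → queue [K, J, H, F, B, M, O, E, D, C]
Visit K → queue [J, H, F, B, M, O, E, D, C]
Visit J → queue [H, F, B, M, O, E, D, C]
Visit H → queue [F, B, M, O, E, D, C]
Visit F → queue [B, M, O, E, D, C]
Visit B → queue [M, O, E, D, C]
Visit M → queue [O, E, D, C]
Visit O → queue [E, D, C]
Visit E → queue [D, C]
Visit D → queue [C]
Visit C → queue []

A I G N L K J H F B M O E D C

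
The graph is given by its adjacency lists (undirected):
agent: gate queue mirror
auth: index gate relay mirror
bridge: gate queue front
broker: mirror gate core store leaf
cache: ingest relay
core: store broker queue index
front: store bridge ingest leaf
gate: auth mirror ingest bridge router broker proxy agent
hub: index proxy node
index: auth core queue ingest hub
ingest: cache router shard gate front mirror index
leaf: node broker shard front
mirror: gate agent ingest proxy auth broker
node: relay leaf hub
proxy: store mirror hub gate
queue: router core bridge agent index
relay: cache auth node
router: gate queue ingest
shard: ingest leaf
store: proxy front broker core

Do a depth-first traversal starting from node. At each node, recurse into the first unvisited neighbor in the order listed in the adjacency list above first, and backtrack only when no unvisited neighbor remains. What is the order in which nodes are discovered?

node, relay, cache, ingest, router, gate, auth, index, core, store, proxy, mirror, agent, queue, bridge, front, leaf, broker, shard, hub

Visit node
node → relay
relay → cache
cache → ingest
ingest → router
router → gate
gate → auth
auth → index
index → core
core → store
store → proxy
proxy → mirror
mirror → agent
agent → queue
queue → bridge
bridge → front
front → leaf
leaf → broker
leaf → shard
proxy → hub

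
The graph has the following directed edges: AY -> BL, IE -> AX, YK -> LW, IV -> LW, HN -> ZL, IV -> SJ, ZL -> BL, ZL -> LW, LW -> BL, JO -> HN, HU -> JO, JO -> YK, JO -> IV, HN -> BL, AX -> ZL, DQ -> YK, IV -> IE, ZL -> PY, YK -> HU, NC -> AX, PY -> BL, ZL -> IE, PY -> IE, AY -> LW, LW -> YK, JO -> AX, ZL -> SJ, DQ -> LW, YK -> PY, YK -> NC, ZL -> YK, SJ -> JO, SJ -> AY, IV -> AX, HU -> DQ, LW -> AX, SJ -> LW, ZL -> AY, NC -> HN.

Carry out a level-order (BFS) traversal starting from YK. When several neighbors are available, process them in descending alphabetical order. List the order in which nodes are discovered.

YK → PY → NC → LW → HU → IE → BL → HN → AX → JO → DQ → ZL → IV → SJ → AY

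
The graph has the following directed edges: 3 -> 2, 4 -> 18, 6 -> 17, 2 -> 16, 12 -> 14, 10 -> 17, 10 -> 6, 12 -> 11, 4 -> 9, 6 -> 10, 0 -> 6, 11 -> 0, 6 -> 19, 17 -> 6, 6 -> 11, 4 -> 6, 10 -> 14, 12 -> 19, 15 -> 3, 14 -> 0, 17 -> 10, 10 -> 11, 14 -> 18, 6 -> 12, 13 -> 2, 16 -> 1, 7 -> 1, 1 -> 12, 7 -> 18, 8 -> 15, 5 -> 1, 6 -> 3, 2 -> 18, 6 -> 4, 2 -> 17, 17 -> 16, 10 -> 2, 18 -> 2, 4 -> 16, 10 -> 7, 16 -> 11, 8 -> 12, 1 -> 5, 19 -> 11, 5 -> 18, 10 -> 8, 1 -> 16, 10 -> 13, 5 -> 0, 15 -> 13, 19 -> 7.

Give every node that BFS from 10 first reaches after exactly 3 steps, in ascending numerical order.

5, 9

Level 0: 10
Level 1: 2, 6, 7, 8, 11, 13, 14, 17
Level 2: 0, 1, 3, 4, 12, 15, 16, 18, 19
Level 3: 5, 9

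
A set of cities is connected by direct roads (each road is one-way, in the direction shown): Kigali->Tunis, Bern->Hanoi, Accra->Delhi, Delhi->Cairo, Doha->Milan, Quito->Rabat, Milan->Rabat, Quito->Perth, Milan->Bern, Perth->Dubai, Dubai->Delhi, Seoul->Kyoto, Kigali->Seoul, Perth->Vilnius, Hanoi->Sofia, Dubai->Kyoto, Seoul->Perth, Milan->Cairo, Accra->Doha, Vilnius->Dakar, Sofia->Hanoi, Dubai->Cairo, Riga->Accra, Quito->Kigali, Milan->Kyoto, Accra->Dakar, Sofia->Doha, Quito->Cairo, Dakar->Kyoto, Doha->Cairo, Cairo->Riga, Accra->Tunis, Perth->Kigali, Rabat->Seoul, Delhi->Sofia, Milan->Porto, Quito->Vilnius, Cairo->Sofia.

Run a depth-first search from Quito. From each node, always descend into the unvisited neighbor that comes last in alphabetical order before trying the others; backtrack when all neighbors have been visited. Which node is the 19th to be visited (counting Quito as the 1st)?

Accra

Visit Quito
Quito → Vilnius
Vilnius → Dakar
Dakar → Kyoto
Quito → Rabat
Rabat → Seoul
Seoul → Perth
Perth → Kigali
Kigali → Tunis
Perth → Dubai
Dubai → Delhi
Delhi → Sofia
Sofia → Hanoi
Sofia → Doha
Doha → Milan
Milan → Porto
Milan → Cairo
Cairo → Riga
Riga → Accra
Milan → Bern

Visit order: Quito, Vilnius, Dakar, Kyoto, Rabat, Seoul, Perth, Kigali, Tunis, Dubai, Delhi, Sofia, Hanoi, Doha, Milan, Porto, Cairo, Riga, Accra, Bern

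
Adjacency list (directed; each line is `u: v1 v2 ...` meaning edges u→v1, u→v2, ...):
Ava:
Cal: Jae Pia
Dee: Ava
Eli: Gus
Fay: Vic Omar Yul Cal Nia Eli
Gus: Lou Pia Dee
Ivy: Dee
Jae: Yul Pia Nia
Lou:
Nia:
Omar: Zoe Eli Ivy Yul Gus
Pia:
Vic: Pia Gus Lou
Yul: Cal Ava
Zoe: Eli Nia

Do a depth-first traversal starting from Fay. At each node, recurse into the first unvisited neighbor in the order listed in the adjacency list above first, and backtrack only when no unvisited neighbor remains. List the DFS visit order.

Fay → Vic → Pia → Gus → Lou → Dee → Ava → Omar → Zoe → Eli → Nia → Ivy → Yul → Cal → Jae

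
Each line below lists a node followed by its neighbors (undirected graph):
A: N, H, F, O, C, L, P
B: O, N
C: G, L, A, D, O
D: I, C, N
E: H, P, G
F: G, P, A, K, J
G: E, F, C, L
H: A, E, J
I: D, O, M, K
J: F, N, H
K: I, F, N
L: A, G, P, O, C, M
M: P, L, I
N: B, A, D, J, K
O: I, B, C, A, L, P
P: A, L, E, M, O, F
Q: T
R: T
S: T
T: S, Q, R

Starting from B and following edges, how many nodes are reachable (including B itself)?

BFS from B visits: B, O, N, I, C, A, L, P, D, J, K, M, G, H, F, E
Reachable nodes: 16 of 20 total.

16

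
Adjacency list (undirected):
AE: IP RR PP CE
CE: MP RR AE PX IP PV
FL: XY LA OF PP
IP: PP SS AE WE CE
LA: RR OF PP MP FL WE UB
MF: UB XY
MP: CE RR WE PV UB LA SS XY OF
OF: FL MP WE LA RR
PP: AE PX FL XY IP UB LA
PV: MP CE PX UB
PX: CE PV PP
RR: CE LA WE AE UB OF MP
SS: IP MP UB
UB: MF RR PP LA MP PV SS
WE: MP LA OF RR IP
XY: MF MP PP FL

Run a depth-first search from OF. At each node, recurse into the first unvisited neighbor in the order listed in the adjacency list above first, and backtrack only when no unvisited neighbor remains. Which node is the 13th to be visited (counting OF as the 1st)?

Visit OF
OF → FL
FL → XY
XY → MF
MF → UB
UB → RR
RR → CE
CE → MP
MP → WE
WE → LA
LA → PP
PP → AE
AE → IP
IP → SS
PP → PX
PX → PV

Visit order: OF, FL, XY, MF, UB, RR, CE, MP, WE, LA, PP, AE, IP, SS, PX, PV

IP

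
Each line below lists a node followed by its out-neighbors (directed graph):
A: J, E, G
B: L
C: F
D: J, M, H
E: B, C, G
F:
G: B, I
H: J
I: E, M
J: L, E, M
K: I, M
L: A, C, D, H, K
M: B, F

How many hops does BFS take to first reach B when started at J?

Level 0: J
Level 1: E, L, M
Level 2: A, B, C, D, F, G, H, K
Level 3: I
B first appears at level 2.

2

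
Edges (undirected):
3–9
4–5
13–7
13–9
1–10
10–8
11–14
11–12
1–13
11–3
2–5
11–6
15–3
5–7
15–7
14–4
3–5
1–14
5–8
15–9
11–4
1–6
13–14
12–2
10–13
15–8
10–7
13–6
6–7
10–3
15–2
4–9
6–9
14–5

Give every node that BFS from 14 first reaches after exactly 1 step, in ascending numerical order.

1, 4, 5, 11, 13

Level 0: 14
Level 1: 1, 4, 5, 11, 13
Level 2: 2, 3, 6, 7, 8, 9, 10, 12
Level 3: 15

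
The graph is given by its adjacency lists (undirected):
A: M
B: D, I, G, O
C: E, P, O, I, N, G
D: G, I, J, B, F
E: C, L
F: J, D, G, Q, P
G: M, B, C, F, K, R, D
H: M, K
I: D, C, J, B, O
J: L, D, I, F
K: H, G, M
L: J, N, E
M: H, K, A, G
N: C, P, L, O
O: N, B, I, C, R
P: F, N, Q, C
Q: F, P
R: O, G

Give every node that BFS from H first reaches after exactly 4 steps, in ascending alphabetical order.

Level 0: H
Level 1: K, M
Level 2: A, G
Level 3: B, C, D, F, R
Level 4: E, I, J, N, O, P, Q
Level 5: L

E, I, J, N, O, P, Q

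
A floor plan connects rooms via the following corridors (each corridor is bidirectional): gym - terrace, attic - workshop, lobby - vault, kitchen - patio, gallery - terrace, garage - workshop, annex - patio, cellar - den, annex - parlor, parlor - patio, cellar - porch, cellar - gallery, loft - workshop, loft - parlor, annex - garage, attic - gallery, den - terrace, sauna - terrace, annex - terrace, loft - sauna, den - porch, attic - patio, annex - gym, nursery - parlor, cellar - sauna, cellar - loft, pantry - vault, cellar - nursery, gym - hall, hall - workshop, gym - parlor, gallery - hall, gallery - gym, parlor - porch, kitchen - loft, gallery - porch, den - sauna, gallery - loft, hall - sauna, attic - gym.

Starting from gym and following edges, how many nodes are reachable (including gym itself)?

17

BFS from gym visits: gym, terrace, parlor, hall, gallery, attic, annex, sauna, den, porch, patio, nursery, loft, workshop, cellar, garage, kitchen
Reachable nodes: 17 of 20 total.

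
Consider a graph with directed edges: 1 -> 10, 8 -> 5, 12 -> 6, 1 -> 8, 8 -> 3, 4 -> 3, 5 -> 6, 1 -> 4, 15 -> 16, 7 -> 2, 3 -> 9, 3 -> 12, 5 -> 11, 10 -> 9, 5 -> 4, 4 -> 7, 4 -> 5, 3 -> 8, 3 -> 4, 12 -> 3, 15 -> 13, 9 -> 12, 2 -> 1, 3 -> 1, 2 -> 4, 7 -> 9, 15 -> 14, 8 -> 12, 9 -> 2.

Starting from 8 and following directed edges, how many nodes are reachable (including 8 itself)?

12

BFS from 8 visits: 8, 3, 5, 12, 1, 4, 9, 6, 11, 10, 7, 2
Reachable nodes: 12 of 16 total.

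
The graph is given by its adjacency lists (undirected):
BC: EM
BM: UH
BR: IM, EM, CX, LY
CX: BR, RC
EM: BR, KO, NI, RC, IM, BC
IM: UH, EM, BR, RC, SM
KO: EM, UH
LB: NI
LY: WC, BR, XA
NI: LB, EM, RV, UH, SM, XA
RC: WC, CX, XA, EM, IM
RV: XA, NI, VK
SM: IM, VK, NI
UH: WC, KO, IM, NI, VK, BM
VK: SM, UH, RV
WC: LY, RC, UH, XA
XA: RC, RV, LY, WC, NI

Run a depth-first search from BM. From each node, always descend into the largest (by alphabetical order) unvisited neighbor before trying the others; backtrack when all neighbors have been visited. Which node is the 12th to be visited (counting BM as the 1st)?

Visit BM
BM → UH
UH → WC
WC → XA
XA → RV
RV → VK
VK → SM
SM → NI
NI → LB
NI → EM
EM → RC
RC → IM
IM → BR
BR → LY
BR → CX
EM → KO
EM → BC

Visit order: BM, UH, WC, XA, RV, VK, SM, NI, LB, EM, RC, IM, BR, LY, CX, KO, BC

IM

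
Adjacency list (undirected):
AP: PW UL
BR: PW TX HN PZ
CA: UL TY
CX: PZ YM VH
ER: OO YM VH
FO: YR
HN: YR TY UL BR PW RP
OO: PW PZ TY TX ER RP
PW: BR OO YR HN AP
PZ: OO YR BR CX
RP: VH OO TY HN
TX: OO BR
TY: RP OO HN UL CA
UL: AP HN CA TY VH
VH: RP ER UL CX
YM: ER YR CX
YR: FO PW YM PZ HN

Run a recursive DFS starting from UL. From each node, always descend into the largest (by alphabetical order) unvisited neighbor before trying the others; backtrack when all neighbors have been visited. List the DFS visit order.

Visit UL
UL → VH
VH → RP
RP → TY
TY → OO
OO → TX
TX → BR
BR → PZ
PZ → YR
YR → YM
YM → ER
YM → CX
YR → PW
PW → HN
PW → AP
YR → FO
TY → CA

UL, VH, RP, TY, OO, TX, BR, PZ, YR, YM, ER, CX, PW, HN, AP, FO, CA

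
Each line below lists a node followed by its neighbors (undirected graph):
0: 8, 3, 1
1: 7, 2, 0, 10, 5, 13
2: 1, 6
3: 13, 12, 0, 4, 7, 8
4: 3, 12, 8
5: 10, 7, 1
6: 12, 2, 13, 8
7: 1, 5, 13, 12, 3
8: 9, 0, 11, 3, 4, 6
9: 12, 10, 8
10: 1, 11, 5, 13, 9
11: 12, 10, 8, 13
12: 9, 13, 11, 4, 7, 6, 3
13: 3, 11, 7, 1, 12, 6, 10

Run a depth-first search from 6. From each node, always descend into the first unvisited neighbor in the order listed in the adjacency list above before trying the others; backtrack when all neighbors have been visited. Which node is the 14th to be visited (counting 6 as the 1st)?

2

Visit 6
6 → 12
12 → 9
9 → 10
10 → 1
1 → 7
7 → 5
7 → 13
13 → 3
3 → 0
0 → 8
8 → 11
8 → 4
1 → 2

Visit order: 6, 12, 9, 10, 1, 7, 5, 13, 3, 0, 8, 11, 4, 2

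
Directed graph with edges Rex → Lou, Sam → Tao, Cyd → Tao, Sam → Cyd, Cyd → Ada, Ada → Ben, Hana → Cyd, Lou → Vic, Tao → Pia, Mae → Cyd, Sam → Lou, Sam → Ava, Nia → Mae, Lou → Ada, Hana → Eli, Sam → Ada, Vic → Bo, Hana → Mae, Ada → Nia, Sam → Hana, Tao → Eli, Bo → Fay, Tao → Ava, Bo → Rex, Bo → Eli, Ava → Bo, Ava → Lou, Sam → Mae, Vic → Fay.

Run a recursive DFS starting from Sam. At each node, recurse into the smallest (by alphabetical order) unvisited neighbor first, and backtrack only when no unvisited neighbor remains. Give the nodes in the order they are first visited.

Visit Sam
Sam → Ada
Ada → Ben
Ada → Nia
Nia → Mae
Mae → Cyd
Cyd → Tao
Tao → Ava
Ava → Bo
Bo → Eli
Bo → Fay
Bo → Rex
Rex → Lou
Lou → Vic
Tao → Pia
Sam → Hana

Sam Ada Ben Nia Mae Cyd Tao Ava Bo Eli Fay Rex Lou Vic Pia Hana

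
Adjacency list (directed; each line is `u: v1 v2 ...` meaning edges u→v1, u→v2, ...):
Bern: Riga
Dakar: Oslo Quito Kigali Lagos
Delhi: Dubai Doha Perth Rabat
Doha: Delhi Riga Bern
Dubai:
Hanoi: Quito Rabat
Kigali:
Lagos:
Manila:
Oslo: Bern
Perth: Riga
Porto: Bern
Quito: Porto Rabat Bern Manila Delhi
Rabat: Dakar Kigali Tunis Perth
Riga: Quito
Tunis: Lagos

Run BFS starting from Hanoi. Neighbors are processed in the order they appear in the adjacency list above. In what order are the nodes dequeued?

Visit Hanoi; enqueue Quito, Rabat → queue [Quito, Rabat]
Visit Quito; enqueue Porto, Bern, Manila, Delhi → queue [Rabat, Porto, Bern, Manila, Delhi]
Visit Rabat; enqueue Dakar, Kigali, Tunis, Perth → queue [Porto, Bern, Manila, Delhi, Dakar, Kigali, Tunis, Perth]
Visit Porto → queue [Bern, Manila, Delhi, Dakar, Kigali, Tunis, Perth]
Visit Bern; enqueue Riga → queue [Manila, Delhi, Dakar, Kigali, Tunis, Perth, Riga]
Visit Manila → queue [Delhi, Dakar, Kigali, Tunis, Perth, Riga]
Visit Delhi; enqueue Dubai, Doha → queue [Dakar, Kigali, Tunis, Perth, Riga, Dubai, Doha]
Visit Dakar; enqueue Oslo, Lagos → queue [Kigali, Tunis, Perth, Riga, Dubai, Doha, Oslo, Lagos]
Visit Kigali → queue [Tunis, Perth, Riga, Dubai, Doha, Oslo, Lagos]
Visit Tunis → queue [Perth, Riga, Dubai, Doha, Oslo, Lagos]
Visit Perth → queue [Riga, Dubai, Doha, Oslo, Lagos]
Visit Riga → queue [Dubai, Doha, Oslo, Lagos]
Visit Dubai → queue [Doha, Oslo, Lagos]
Visit Doha → queue [Oslo, Lagos]
Visit Oslo → queue [Lagos]
Visit Lagos → queue []

Hanoi Quito Rabat Porto Bern Manila Delhi Dakar Kigali Tunis Perth Riga Dubai Doha Oslo Lagos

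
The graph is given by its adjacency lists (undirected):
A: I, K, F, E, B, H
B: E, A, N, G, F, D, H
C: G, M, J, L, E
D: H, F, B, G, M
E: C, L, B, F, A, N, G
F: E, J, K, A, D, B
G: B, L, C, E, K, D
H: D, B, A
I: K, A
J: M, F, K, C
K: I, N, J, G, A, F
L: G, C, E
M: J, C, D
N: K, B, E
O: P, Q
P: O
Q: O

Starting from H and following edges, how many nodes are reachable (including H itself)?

BFS from H visits: H, A, B, D, E, F, I, K, G, N, M, C, L, J
Reachable nodes: 14 of 17 total.

14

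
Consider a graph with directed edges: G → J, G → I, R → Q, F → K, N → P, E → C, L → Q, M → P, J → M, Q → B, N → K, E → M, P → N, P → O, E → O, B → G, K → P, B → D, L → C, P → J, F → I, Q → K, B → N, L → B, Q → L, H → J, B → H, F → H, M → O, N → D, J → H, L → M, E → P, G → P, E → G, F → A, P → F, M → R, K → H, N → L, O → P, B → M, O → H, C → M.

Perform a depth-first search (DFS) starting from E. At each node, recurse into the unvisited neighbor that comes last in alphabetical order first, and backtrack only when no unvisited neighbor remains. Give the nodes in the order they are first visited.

E P O H J M R Q L C B N K D G I F A

Visit E
E → P
P → O
O → H
H → J
J → M
M → R
R → Q
Q → L
L → C
L → B
B → N
N → K
N → D
B → G
G → I
P → F
F → A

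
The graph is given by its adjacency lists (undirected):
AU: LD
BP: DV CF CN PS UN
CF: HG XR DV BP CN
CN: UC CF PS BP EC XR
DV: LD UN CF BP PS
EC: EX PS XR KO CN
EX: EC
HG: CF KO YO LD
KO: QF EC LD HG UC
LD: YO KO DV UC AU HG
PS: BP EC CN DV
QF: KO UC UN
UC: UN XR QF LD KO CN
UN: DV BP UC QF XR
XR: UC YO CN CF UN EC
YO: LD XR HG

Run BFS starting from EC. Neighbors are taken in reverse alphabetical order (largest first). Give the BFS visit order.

EC -> XR -> PS -> KO -> EX -> CN -> YO -> UN -> UC -> CF -> DV -> BP -> QF -> LD -> HG -> AU

Visit EC; enqueue XR, PS, KO, EX, CN → queue [XR, PS, KO, EX, CN]
Visit XR; enqueue YO, UN, UC, CF → queue [PS, KO, EX, CN, YO, UN, UC, CF]
Visit PS; enqueue DV, BP → queue [KO, EX, CN, YO, UN, UC, CF, DV, BP]
Visit KO; enqueue QF, LD, HG → queue [EX, CN, YO, UN, UC, CF, DV, BP, QF, LD, HG]
Visit EX → queue [CN, YO, UN, UC, CF, DV, BP, QF, LD, HG]
Visit CN → queue [YO, UN, UC, CF, DV, BP, QF, LD, HG]
Visit YO → queue [UN, UC, CF, DV, BP, QF, LD, HG]
Visit UN → queue [UC, CF, DV, BP, QF, LD, HG]
Visit UC → queue [CF, DV, BP, QF, LD, HG]
Visit CF → queue [DV, BP, QF, LD, HG]
Visit DV → queue [BP, QF, LD, HG]
Visit BP → queue [QF, LD, HG]
Visit QF → queue [LD, HG]
Visit LD; enqueue AU → queue [HG, AU]
Visit HG → queue [AU]
Visit AU → queue []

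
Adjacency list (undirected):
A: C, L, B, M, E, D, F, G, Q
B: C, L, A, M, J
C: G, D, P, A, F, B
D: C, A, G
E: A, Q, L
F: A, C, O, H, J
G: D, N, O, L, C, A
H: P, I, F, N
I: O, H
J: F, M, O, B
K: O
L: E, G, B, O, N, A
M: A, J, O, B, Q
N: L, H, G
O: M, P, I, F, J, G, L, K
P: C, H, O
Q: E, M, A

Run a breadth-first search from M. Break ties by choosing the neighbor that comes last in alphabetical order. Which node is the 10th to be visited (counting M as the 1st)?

K

Visit M; enqueue Q, O, J, B, A → queue [Q, O, J, B, A]
Visit Q; enqueue E → queue [O, J, B, A, E]
Visit O; enqueue P, L, K, I, G, F → queue [J, B, A, E, P, L, K, I, G, F]
Visit J → queue [B, A, E, P, L, K, I, G, F]
Visit B; enqueue C → queue [A, E, P, L, K, I, G, F, C]
Visit A; enqueue D → queue [E, P, L, K, I, G, F, C, D]
Visit E → queue [P, L, K, I, G, F, C, D]
Visit P; enqueue H → queue [L, K, I, G, F, C, D, H]
Visit L; enqueue N → queue [K, I, G, F, C, D, H, N]
Visit K → queue [I, G, F, C, D, H, N]
Visit I → queue [G, F, C, D, H, N]
Visit G → queue [F, C, D, H, N]
Visit F → queue [C, D, H, N]
Visit C → queue [D, H, N]
Visit D → queue [H, N]
Visit H → queue [N]
Visit N → queue []

Visit order: M, Q, O, J, B, A, E, P, L, K, I, G, F, C, D, H, N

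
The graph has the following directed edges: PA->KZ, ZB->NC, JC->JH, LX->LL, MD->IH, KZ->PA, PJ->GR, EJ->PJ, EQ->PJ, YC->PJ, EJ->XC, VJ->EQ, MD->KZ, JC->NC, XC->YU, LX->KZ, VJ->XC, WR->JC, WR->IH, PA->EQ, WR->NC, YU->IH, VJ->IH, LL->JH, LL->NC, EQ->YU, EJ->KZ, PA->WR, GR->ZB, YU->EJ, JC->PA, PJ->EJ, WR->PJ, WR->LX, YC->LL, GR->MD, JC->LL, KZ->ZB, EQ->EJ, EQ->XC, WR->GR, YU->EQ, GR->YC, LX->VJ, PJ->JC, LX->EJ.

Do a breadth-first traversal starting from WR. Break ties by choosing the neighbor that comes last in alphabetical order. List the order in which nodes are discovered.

WR, PJ, NC, LX, JC, IH, GR, EJ, VJ, LL, KZ, PA, JH, ZB, YC, MD, XC, EQ, YU

Visit WR; enqueue PJ, NC, LX, JC, IH, GR → queue [PJ, NC, LX, JC, IH, GR]
Visit PJ; enqueue EJ → queue [NC, LX, JC, IH, GR, EJ]
Visit NC → queue [LX, JC, IH, GR, EJ]
Visit LX; enqueue VJ, LL, KZ → queue [JC, IH, GR, EJ, VJ, LL, KZ]
Visit JC; enqueue PA, JH → queue [IH, GR, EJ, VJ, LL, KZ, PA, JH]
Visit IH → queue [GR, EJ, VJ, LL, KZ, PA, JH]
Visit GR; enqueue ZB, YC, MD → queue [EJ, VJ, LL, KZ, PA, JH, ZB, YC, MD]
Visit EJ; enqueue XC → queue [VJ, LL, KZ, PA, JH, ZB, YC, MD, XC]
Visit VJ; enqueue EQ → queue [LL, KZ, PA, JH, ZB, YC, MD, XC, EQ]
Visit LL → queue [KZ, PA, JH, ZB, YC, MD, XC, EQ]
Visit KZ → queue [PA, JH, ZB, YC, MD, XC, EQ]
Visit PA → queue [JH, ZB, YC, MD, XC, EQ]
Visit JH → queue [ZB, YC, MD, XC, EQ]
Visit ZB → queue [YC, MD, XC, EQ]
Visit YC → queue [MD, XC, EQ]
Visit MD → queue [XC, EQ]
Visit XC; enqueue YU → queue [EQ, YU]
Visit EQ → queue [YU]
Visit YU → queue []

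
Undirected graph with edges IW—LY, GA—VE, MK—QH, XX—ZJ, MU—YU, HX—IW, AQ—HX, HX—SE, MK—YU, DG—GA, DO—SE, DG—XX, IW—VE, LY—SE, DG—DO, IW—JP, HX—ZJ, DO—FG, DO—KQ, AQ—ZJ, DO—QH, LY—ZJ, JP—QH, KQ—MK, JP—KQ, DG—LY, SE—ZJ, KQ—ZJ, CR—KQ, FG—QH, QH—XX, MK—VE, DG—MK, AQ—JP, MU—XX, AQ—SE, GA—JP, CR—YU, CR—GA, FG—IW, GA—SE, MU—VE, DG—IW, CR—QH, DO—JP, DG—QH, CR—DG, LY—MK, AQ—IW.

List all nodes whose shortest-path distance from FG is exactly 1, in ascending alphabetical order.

Level 0: FG
Level 1: DO, IW, QH
Level 2: AQ, CR, DG, HX, JP, KQ, LY, MK, SE, VE, XX
Level 3: GA, MU, YU, ZJ

DO, IW, QH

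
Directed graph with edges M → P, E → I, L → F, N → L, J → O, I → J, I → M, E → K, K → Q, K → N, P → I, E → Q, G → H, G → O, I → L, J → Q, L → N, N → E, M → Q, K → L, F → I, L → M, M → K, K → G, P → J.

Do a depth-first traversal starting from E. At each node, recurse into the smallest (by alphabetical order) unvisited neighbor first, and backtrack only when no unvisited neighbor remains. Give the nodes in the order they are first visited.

E -> I -> J -> O -> Q -> L -> F -> M -> K -> G -> H -> N -> P

Visit E
E → I
I → J
J → O
J → Q
I → L
L → F
L → M
M → K
K → G
G → H
K → N
M → P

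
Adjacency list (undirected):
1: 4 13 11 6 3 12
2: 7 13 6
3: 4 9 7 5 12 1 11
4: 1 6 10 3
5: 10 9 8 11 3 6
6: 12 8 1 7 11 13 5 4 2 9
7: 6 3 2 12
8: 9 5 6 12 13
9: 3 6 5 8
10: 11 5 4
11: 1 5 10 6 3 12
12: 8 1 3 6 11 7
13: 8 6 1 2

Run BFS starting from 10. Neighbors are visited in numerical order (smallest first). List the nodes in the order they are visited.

10 -> 4 -> 5 -> 11 -> 1 -> 3 -> 6 -> 8 -> 9 -> 12 -> 13 -> 7 -> 2

Visit 10; enqueue 4, 5, 11 → queue [4, 5, 11]
Visit 4; enqueue 1, 3, 6 → queue [5, 11, 1, 3, 6]
Visit 5; enqueue 8, 9 → queue [11, 1, 3, 6, 8, 9]
Visit 11; enqueue 12 → queue [1, 3, 6, 8, 9, 12]
Visit 1; enqueue 13 → queue [3, 6, 8, 9, 12, 13]
Visit 3; enqueue 7 → queue [6, 8, 9, 12, 13, 7]
Visit 6; enqueue 2 → queue [8, 9, 12, 13, 7, 2]
Visit 8 → queue [9, 12, 13, 7, 2]
Visit 9 → queue [12, 13, 7, 2]
Visit 12 → queue [13, 7, 2]
Visit 13 → queue [7, 2]
Visit 7 → queue [2]
Visit 2 → queue []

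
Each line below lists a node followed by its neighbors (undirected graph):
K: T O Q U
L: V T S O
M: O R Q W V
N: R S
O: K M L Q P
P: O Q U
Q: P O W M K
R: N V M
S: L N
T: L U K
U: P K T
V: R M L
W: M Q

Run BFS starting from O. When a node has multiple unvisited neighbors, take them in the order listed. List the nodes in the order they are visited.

O → K → M → L → Q → P → T → U → R → W → V → S → N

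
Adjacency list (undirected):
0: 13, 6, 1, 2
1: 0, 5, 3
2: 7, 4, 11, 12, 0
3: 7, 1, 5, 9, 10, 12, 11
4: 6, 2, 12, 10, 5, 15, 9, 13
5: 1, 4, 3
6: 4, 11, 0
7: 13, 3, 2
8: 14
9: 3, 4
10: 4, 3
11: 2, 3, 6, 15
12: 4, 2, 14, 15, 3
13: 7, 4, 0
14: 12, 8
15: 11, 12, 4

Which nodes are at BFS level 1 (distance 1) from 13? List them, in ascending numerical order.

0, 4, 7

Level 0: 13
Level 1: 0, 4, 7
Level 2: 1, 2, 3, 5, 6, 9, 10, 12, 15
Level 3: 11, 14
Level 4: 8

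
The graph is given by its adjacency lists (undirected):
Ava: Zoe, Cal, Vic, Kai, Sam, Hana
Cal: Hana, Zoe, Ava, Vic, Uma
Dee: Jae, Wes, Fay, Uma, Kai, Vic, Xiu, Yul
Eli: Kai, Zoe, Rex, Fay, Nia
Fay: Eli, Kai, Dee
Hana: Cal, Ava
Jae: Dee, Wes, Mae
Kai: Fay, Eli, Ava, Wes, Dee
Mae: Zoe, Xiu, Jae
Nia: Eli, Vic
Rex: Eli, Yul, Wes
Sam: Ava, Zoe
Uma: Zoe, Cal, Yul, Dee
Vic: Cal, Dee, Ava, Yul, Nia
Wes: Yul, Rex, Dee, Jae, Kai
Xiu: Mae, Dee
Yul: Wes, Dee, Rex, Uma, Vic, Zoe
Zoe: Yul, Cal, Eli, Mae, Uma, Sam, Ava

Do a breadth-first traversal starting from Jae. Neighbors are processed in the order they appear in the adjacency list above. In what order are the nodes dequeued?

Visit Jae; enqueue Dee, Wes, Mae → queue [Dee, Wes, Mae]
Visit Dee; enqueue Fay, Uma, Kai, Vic, Xiu, Yul → queue [Wes, Mae, Fay, Uma, Kai, Vic, Xiu, Yul]
Visit Wes; enqueue Rex → queue [Mae, Fay, Uma, Kai, Vic, Xiu, Yul, Rex]
Visit Mae; enqueue Zoe → queue [Fay, Uma, Kai, Vic, Xiu, Yul, Rex, Zoe]
Visit Fay; enqueue Eli → queue [Uma, Kai, Vic, Xiu, Yul, Rex, Zoe, Eli]
Visit Uma; enqueue Cal → queue [Kai, Vic, Xiu, Yul, Rex, Zoe, Eli, Cal]
Visit Kai; enqueue Ava → queue [Vic, Xiu, Yul, Rex, Zoe, Eli, Cal, Ava]
Visit Vic; enqueue Nia → queue [Xiu, Yul, Rex, Zoe, Eli, Cal, Ava, Nia]
Visit Xiu → queue [Yul, Rex, Zoe, Eli, Cal, Ava, Nia]
Visit Yul → queue [Rex, Zoe, Eli, Cal, Ava, Nia]
Visit Rex → queue [Zoe, Eli, Cal, Ava, Nia]
Visit Zoe; enqueue Sam → queue [Eli, Cal, Ava, Nia, Sam]
Visit Eli → queue [Cal, Ava, Nia, Sam]
Visit Cal; enqueue Hana → queue [Ava, Nia, Sam, Hana]
Visit Ava → queue [Nia, Sam, Hana]
Visit Nia → queue [Sam, Hana]
Visit Sam → queue [Hana]
Visit Hana → queue []

Jae -> Dee -> Wes -> Mae -> Fay -> Uma -> Kai -> Vic -> Xiu -> Yul -> Rex -> Zoe -> Eli -> Cal -> Ava -> Nia -> Sam -> Hana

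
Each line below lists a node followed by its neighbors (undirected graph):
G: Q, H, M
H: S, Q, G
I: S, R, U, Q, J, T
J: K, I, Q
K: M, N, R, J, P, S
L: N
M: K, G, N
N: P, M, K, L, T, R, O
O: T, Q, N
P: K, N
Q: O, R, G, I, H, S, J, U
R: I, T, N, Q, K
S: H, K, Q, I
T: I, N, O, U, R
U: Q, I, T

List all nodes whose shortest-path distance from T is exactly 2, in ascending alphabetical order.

J, K, L, M, P, Q, S

Level 0: T
Level 1: I, N, O, R, U
Level 2: J, K, L, M, P, Q, S
Level 3: G, H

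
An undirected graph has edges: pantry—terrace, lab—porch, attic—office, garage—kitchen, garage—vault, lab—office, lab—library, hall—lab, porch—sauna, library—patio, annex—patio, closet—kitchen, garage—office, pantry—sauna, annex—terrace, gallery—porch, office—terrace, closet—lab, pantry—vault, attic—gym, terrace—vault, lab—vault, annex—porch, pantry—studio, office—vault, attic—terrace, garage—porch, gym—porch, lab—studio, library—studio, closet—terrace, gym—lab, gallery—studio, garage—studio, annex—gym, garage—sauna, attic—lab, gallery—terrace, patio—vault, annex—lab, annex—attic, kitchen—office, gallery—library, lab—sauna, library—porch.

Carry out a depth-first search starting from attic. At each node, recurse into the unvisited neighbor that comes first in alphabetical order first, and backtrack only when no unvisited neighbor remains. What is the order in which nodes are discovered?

attic annex gym lab closet kitchen garage office terrace gallery library patio vault pantry sauna porch studio hall

Visit attic
attic → annex
annex → gym
gym → lab
lab → closet
closet → kitchen
kitchen → garage
garage → office
office → terrace
terrace → gallery
gallery → library
library → patio
patio → vault
vault → pantry
pantry → sauna
sauna → porch
pantry → studio
lab → hall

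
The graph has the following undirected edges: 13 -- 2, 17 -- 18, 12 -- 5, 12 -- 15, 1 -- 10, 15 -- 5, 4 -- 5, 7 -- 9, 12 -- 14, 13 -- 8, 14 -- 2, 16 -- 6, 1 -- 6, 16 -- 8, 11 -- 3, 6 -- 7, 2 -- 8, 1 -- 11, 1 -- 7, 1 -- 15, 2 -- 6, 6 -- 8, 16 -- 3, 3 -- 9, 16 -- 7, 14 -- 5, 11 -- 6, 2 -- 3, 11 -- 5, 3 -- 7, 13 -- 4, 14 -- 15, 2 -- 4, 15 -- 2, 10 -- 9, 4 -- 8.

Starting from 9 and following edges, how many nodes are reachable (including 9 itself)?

BFS from 9 visits: 9, 10, 7, 3, 1, 16, 6, 11, 2, 15, 8, 5, 14, 13, 4, 12
Reachable nodes: 16 of 18 total.

16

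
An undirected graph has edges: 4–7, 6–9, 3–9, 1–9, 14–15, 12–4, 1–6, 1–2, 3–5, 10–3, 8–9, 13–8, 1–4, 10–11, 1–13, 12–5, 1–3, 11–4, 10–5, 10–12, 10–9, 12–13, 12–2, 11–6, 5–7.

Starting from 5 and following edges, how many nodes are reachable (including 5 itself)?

13

BFS from 5 visits: 5, 3, 7, 10, 12, 1, 9, 4, 11, 2, 13, 6, 8
Reachable nodes: 13 of 15 total.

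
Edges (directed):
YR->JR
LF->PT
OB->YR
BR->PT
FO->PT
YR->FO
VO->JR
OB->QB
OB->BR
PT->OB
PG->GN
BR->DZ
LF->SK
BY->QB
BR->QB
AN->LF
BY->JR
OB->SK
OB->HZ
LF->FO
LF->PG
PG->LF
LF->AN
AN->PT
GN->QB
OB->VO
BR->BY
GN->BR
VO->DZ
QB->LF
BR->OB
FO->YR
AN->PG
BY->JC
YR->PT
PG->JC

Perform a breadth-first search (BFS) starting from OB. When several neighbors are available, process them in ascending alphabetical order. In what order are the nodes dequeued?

Visit OB; enqueue BR, HZ, QB, SK, VO, YR → queue [BR, HZ, QB, SK, VO, YR]
Visit BR; enqueue BY, DZ, PT → queue [HZ, QB, SK, VO, YR, BY, DZ, PT]
Visit HZ → queue [QB, SK, VO, YR, BY, DZ, PT]
Visit QB; enqueue LF → queue [SK, VO, YR, BY, DZ, PT, LF]
Visit SK → queue [VO, YR, BY, DZ, PT, LF]
Visit VO; enqueue JR → queue [YR, BY, DZ, PT, LF, JR]
Visit YR; enqueue FO → queue [BY, DZ, PT, LF, JR, FO]
Visit BY; enqueue JC → queue [DZ, PT, LF, JR, FO, JC]
Visit DZ → queue [PT, LF, JR, FO, JC]
Visit PT → queue [LF, JR, FO, JC]
Visit LF; enqueue AN, PG → queue [JR, FO, JC, AN, PG]
Visit JR → queue [FO, JC, AN, PG]
Visit FO → queue [JC, AN, PG]
Visit JC → queue [AN, PG]
Visit AN → queue [PG]
Visit PG; enqueue GN → queue [GN]
Visit GN → queue []

OB, BR, HZ, QB, SK, VO, YR, BY, DZ, PT, LF, JR, FO, JC, AN, PG, GN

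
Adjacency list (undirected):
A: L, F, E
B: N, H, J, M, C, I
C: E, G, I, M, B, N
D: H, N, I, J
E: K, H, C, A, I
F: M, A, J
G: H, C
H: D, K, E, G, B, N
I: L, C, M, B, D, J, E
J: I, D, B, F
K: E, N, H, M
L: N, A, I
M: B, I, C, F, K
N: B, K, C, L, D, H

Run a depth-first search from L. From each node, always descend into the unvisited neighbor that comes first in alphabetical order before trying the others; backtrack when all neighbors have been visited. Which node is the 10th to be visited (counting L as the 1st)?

F

Visit L
L → A
A → E
E → C
C → B
B → H
H → D
D → I
I → J
J → F
F → M
M → K
K → N
H → G

Visit order: L, A, E, C, B, H, D, I, J, F, M, K, N, G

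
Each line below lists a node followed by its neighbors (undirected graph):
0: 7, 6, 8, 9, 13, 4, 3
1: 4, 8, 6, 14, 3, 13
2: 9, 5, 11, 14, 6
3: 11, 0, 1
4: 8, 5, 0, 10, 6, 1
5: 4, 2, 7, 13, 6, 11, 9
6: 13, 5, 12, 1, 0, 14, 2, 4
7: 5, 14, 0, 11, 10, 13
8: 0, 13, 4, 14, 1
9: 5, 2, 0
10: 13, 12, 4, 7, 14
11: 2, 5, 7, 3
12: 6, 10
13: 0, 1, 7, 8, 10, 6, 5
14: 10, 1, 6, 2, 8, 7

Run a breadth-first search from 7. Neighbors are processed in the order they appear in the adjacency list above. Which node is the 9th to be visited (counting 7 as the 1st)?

Visit 7; enqueue 5, 14, 0, 11, 10, 13 → queue [5, 14, 0, 11, 10, 13]
Visit 5; enqueue 4, 2, 6, 9 → queue [14, 0, 11, 10, 13, 4, 2, 6, 9]
Visit 14; enqueue 1, 8 → queue [0, 11, 10, 13, 4, 2, 6, 9, 1, 8]
Visit 0; enqueue 3 → queue [11, 10, 13, 4, 2, 6, 9, 1, 8, 3]
Visit 11 → queue [10, 13, 4, 2, 6, 9, 1, 8, 3]
Visit 10; enqueue 12 → queue [13, 4, 2, 6, 9, 1, 8, 3, 12]
Visit 13 → queue [4, 2, 6, 9, 1, 8, 3, 12]
Visit 4 → queue [2, 6, 9, 1, 8, 3, 12]
Visit 2 → queue [6, 9, 1, 8, 3, 12]
Visit 6 → queue [9, 1, 8, 3, 12]
Visit 9 → queue [1, 8, 3, 12]
Visit 1 → queue [8, 3, 12]
Visit 8 → queue [3, 12]
Visit 3 → queue [12]
Visit 12 → queue []

Visit order: 7, 5, 14, 0, 11, 10, 13, 4, 2, 6, 9, 1, 8, 3, 12

2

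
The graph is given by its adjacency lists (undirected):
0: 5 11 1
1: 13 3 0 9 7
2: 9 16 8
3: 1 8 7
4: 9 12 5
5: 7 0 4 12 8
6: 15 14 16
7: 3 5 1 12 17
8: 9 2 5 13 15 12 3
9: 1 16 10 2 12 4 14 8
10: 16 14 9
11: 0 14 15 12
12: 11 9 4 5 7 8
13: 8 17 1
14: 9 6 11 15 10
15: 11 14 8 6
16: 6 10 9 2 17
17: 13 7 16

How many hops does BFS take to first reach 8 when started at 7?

Level 0: 7
Level 1: 1, 3, 5, 12, 17
Level 2: 0, 4, 8, 9, 11, 13, 16
Level 3: 2, 6, 10, 14, 15
8 first appears at level 2.

2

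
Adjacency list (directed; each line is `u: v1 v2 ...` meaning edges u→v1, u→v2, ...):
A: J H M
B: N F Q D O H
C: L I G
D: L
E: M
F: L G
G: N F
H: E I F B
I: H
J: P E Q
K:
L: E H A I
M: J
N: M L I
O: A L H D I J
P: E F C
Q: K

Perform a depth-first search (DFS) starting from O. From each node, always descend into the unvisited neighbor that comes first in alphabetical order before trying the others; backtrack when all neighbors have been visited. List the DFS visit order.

O, A, H, B, D, L, E, M, J, P, C, G, F, N, I, Q, K

Visit O
O → A
A → H
H → B
B → D
D → L
L → E
E → M
M → J
J → P
P → C
C → G
G → F
G → N
N → I
J → Q
Q → K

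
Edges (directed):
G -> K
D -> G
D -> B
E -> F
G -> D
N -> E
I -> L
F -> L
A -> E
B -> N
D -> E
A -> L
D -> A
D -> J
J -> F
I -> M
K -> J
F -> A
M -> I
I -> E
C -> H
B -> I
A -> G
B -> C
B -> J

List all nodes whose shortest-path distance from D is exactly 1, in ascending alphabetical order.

Level 0: D
Level 1: A, B, E, G, J
Level 2: C, F, I, K, L, N
Level 3: H, M

A, B, E, G, J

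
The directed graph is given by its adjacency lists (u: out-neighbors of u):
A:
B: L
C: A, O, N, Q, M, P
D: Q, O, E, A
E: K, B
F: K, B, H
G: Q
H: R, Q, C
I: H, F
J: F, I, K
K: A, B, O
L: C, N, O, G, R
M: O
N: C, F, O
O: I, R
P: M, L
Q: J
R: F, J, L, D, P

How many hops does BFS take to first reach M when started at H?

Level 0: H
Level 1: C, Q, R
Level 2: A, D, F, J, L, M, N, O, P
Level 3: B, E, G, I, K
M first appears at level 2.

2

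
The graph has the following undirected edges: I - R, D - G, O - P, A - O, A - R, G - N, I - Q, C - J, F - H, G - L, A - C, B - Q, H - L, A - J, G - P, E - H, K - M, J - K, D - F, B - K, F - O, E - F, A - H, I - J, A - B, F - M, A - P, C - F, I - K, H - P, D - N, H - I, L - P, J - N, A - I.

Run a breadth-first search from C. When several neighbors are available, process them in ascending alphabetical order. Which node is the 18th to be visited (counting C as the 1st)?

G

Visit C; enqueue A, F, J → queue [A, F, J]
Visit A; enqueue B, H, I, O, P, R → queue [F, J, B, H, I, O, P, R]
Visit F; enqueue D, E, M → queue [J, B, H, I, O, P, R, D, E, M]
Visit J; enqueue K, N → queue [B, H, I, O, P, R, D, E, M, K, N]
Visit B; enqueue Q → queue [H, I, O, P, R, D, E, M, K, N, Q]
Visit H; enqueue L → queue [I, O, P, R, D, E, M, K, N, Q, L]
Visit I → queue [O, P, R, D, E, M, K, N, Q, L]
Visit O → queue [P, R, D, E, M, K, N, Q, L]
Visit P; enqueue G → queue [R, D, E, M, K, N, Q, L, G]
Visit R → queue [D, E, M, K, N, Q, L, G]
Visit D → queue [E, M, K, N, Q, L, G]
Visit E → queue [M, K, N, Q, L, G]
Visit M → queue [K, N, Q, L, G]
Visit K → queue [N, Q, L, G]
Visit N → queue [Q, L, G]
Visit Q → queue [L, G]
Visit L → queue [G]
Visit G → queue []

Visit order: C, A, F, J, B, H, I, O, P, R, D, E, M, K, N, Q, L, G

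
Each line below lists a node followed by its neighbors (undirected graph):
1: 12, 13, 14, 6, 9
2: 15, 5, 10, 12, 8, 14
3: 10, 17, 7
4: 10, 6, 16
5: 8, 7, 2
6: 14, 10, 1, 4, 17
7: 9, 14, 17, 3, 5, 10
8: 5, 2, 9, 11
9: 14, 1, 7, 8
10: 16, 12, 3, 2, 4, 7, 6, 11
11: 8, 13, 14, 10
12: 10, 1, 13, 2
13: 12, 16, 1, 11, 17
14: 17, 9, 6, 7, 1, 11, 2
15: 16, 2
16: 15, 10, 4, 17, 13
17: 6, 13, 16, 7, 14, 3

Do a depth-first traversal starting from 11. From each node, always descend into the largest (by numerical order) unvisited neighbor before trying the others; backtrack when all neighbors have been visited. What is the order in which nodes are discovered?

11 -> 14 -> 17 -> 16 -> 15 -> 2 -> 12 -> 13 -> 1 -> 9 -> 8 -> 5 -> 7 -> 10 -> 6 -> 4 -> 3

Visit 11
11 → 14
14 → 17
17 → 16
16 → 15
15 → 2
2 → 12
12 → 13
13 → 1
1 → 9
9 → 8
8 → 5
5 → 7
7 → 10
10 → 6
6 → 4
10 → 3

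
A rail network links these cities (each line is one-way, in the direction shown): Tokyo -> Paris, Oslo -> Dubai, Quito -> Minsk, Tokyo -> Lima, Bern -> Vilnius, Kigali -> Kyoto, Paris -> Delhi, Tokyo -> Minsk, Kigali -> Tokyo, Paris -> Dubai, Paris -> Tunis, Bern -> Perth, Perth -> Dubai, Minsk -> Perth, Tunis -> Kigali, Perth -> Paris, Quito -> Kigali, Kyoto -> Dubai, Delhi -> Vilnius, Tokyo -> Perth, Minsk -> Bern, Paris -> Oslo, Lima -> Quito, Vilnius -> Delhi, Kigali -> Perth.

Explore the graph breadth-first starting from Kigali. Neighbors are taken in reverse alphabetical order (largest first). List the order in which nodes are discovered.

Kigali, Tokyo, Perth, Kyoto, Paris, Minsk, Lima, Dubai, Tunis, Oslo, Delhi, Bern, Quito, Vilnius

Visit Kigali; enqueue Tokyo, Perth, Kyoto → queue [Tokyo, Perth, Kyoto]
Visit Tokyo; enqueue Paris, Minsk, Lima → queue [Perth, Kyoto, Paris, Minsk, Lima]
Visit Perth; enqueue Dubai → queue [Kyoto, Paris, Minsk, Lima, Dubai]
Visit Kyoto → queue [Paris, Minsk, Lima, Dubai]
Visit Paris; enqueue Tunis, Oslo, Delhi → queue [Minsk, Lima, Dubai, Tunis, Oslo, Delhi]
Visit Minsk; enqueue Bern → queue [Lima, Dubai, Tunis, Oslo, Delhi, Bern]
Visit Lima; enqueue Quito → queue [Dubai, Tunis, Oslo, Delhi, Bern, Quito]
Visit Dubai → queue [Tunis, Oslo, Delhi, Bern, Quito]
Visit Tunis → queue [Oslo, Delhi, Bern, Quito]
Visit Oslo → queue [Delhi, Bern, Quito]
Visit Delhi; enqueue Vilnius → queue [Bern, Quito, Vilnius]
Visit Bern → queue [Quito, Vilnius]
Visit Quito → queue [Vilnius]
Visit Vilnius → queue []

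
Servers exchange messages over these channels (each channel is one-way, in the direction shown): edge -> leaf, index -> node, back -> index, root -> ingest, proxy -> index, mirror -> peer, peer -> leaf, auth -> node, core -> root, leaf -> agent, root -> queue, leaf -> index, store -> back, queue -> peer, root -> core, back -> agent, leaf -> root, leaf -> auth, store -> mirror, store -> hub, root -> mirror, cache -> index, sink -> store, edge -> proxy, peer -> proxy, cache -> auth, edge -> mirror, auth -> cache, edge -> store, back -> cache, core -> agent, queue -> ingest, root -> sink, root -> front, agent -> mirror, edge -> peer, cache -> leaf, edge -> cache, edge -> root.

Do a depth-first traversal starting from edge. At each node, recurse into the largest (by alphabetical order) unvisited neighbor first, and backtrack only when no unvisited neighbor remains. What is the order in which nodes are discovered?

edge store mirror peer proxy index node leaf root sink queue ingest front core agent auth cache hub back

Visit edge
edge → store
store → mirror
mirror → peer
peer → proxy
proxy → index
index → node
peer → leaf
leaf → root
root → sink
root → queue
queue → ingest
root → front
root → core
core → agent
leaf → auth
auth → cache
store → hub
store → back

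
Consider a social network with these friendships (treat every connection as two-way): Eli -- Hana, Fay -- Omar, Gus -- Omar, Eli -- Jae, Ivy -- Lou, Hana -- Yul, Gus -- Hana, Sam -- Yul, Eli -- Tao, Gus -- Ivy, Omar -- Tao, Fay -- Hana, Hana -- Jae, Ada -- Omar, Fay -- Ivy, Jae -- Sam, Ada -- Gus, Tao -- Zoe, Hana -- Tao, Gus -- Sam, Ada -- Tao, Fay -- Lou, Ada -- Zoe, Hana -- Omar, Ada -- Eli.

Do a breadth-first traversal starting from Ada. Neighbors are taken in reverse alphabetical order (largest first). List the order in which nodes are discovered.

Ada, Zoe, Tao, Omar, Gus, Eli, Hana, Fay, Sam, Ivy, Jae, Yul, Lou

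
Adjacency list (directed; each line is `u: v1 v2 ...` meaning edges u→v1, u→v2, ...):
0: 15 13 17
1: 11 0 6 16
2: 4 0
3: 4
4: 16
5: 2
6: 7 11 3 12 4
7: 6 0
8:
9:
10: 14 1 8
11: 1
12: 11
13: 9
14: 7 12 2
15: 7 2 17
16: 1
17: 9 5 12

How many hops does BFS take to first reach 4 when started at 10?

Level 0: 10
Level 1: 1, 8, 14
Level 2: 0, 2, 6, 7, 11, 12, 16
Level 3: 3, 4, 13, 15, 17
Level 4: 5, 9
4 first appears at level 3.

3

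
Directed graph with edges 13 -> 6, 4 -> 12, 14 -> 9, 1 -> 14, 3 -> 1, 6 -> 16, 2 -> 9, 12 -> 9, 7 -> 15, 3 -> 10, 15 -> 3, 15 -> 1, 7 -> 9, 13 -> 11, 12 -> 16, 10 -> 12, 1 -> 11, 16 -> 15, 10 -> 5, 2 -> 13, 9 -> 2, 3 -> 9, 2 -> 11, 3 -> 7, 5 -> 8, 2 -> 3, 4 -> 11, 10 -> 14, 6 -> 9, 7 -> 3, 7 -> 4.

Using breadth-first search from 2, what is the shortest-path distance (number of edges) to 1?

Level 0: 2
Level 1: 3, 9, 11, 13
Level 2: 1, 6, 7, 10
Level 3: 4, 5, 12, 14, 15, 16
Level 4: 8
1 first appears at level 2.

2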